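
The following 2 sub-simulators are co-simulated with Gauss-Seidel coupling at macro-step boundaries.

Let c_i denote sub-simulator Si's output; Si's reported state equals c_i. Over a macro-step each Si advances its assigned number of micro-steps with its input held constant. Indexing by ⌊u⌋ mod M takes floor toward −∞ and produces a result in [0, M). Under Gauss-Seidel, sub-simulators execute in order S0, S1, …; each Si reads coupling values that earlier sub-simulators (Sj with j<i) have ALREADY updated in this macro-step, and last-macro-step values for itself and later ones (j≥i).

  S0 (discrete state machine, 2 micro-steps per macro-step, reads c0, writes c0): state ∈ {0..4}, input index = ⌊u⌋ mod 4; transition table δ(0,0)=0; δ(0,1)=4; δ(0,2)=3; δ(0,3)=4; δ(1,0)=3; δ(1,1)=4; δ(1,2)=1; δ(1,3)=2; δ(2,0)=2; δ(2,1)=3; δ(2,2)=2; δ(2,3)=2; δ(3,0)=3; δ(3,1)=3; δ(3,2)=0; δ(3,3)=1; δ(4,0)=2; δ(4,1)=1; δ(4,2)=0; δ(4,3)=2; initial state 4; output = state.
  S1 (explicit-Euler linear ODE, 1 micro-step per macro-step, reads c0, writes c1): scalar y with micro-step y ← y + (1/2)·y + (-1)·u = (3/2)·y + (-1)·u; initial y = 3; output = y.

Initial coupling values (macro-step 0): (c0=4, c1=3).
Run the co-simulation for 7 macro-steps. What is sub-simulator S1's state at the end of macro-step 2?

S1 state at macro-step 2 = 7/4

macro 1: S0 reads c0=4 → after 2×micro: 2; S1 reads c0=2 → after 1×micro: 5/2 ⇒ (c0=2, c1=5/2)
macro 2: S0 reads c0=2 → after 2×micro: 2; S1 reads c0=2 → after 1×micro: 7/4 ⇒ (c0=2, c1=7/4)
macro 3: S0 reads c0=2 → after 2×micro: 2; S1 reads c0=2 → after 1×micro: 5/8 ⇒ (c0=2, c1=5/8)
macro 4: S0 reads c0=2 → after 2×micro: 2; S1 reads c0=2 → after 1×micro: -17/16 ⇒ (c0=2, c1=-17/16)
macro 5: S0 reads c0=2 → after 2×micro: 2; S1 reads c0=2 → after 1×micro: -115/32 ⇒ (c0=2, c1=-115/32)
macro 6: S0 reads c0=2 → after 2×micro: 2; S1 reads c0=2 → after 1×micro: -473/64 ⇒ (c0=2, c1=-473/64)
macro 7: S0 reads c0=2 → after 2×micro: 2; S1 reads c0=2 → after 1×micro: -1675/128 ⇒ (c0=2, c1=-1675/128)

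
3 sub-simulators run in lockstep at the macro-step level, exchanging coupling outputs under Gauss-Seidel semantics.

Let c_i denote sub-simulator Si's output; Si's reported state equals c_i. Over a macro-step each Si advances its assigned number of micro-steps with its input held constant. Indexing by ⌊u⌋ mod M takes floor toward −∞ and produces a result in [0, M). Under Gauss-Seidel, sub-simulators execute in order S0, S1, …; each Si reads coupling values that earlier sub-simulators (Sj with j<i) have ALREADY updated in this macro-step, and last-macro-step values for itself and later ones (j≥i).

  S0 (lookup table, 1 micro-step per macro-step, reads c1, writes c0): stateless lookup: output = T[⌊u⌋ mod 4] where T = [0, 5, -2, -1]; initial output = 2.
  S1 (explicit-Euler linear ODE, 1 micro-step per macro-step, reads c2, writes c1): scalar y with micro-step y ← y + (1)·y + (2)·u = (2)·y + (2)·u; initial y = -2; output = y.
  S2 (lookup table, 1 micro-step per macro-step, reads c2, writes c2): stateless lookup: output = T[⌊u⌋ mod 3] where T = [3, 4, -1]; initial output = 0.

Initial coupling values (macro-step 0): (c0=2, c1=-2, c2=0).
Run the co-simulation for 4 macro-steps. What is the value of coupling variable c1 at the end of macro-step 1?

macro 1: S0 reads c1=-2 → after 1×micro: -2; S1 reads c2=0 → after 1×micro: -4; S2 reads c2=0 → after 1×micro: 3 ⇒ (c0=-2, c1=-4, c2=3)
macro 2: S0 reads c1=-4 → after 1×micro: 0; S1 reads c2=3 → after 1×micro: -2; S2 reads c2=3 → after 1×micro: 3 ⇒ (c0=0, c1=-2, c2=3)
macro 3: S0 reads c1=-2 → after 1×micro: -2; S1 reads c2=3 → after 1×micro: 2; S2 reads c2=3 → after 1×micro: 3 ⇒ (c0=-2, c1=2, c2=3)
macro 4: S0 reads c1=2 → after 1×micro: -2; S1 reads c2=3 → after 1×micro: 10; S2 reads c2=3 → after 1×micro: 3 ⇒ (c0=-2, c1=10, c2=3)

c1 at macro-step 1 = -4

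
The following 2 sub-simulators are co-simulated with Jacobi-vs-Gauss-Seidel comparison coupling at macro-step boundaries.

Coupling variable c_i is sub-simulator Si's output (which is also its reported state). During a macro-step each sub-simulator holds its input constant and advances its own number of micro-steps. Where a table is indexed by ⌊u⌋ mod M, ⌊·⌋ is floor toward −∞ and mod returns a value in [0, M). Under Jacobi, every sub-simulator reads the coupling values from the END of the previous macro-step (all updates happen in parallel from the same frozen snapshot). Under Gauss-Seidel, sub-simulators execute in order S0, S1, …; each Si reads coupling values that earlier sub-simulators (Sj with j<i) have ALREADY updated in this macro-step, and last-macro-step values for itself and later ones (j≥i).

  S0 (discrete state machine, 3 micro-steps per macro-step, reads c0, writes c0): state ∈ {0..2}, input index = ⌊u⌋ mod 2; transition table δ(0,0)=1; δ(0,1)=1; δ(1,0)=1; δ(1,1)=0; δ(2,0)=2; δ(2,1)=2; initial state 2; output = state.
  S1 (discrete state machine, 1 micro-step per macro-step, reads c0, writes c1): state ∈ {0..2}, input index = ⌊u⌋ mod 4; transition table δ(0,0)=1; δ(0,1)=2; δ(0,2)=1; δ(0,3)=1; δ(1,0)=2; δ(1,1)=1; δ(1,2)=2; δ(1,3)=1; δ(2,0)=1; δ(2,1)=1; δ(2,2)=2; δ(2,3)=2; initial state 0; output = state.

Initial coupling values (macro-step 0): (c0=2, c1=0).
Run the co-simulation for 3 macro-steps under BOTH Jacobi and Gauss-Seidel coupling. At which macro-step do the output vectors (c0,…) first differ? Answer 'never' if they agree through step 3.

[Jacobi] macro 1: S0 reads c0=2 → after 3×micro: 2; S1 reads c0=2 → after 1×micro: 1 ⇒ (c0=2, c1=1)
[Jacobi] macro 2: S0 reads c0=2 → after 3×micro: 2; S1 reads c0=2 → after 1×micro: 2 ⇒ (c0=2, c1=2)
[Jacobi] macro 3: S0 reads c0=2 → after 3×micro: 2; S1 reads c0=2 → after 1×micro: 2 ⇒ (c0=2, c1=2)
[Gauss-Seidel] macro 1: S0 reads c0=2 → after 3×micro: 2; S1 reads c0=2 → after 1×micro: 1 ⇒ (c0=2, c1=1)
[Gauss-Seidel] macro 2: S0 reads c0=2 → after 3×micro: 2; S1 reads c0=2 → after 1×micro: 2 ⇒ (c0=2, c1=2)
[Gauss-Seidel] macro 3: S0 reads c0=2 → after 3×micro: 2; S1 reads c0=2 → after 1×micro: 2 ⇒ (c0=2, c1=2)

first divergence at macro-step: never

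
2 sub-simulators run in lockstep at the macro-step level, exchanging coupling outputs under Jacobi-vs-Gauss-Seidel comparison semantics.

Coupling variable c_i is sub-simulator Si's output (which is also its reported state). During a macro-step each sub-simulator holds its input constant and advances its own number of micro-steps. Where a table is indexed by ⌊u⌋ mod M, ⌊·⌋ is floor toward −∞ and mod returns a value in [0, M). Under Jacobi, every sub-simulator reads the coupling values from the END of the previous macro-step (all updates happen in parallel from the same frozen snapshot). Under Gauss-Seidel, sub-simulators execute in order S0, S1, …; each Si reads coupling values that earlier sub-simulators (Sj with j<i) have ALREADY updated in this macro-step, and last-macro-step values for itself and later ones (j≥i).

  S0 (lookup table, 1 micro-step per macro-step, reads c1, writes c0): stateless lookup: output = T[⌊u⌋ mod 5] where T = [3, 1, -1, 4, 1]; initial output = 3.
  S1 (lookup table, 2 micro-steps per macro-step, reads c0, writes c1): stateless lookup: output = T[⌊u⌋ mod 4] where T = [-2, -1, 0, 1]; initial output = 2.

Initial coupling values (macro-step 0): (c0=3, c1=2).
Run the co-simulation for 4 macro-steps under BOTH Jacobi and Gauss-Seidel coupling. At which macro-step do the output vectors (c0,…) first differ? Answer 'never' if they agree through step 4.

first divergence at macro-step: 2

[Jacobi] macro 1: S0 reads c1=2 → after 1×micro: -1; S1 reads c0=3 → after 2×micro: 1 ⇒ (c0=-1, c1=1)
[Jacobi] macro 2: S0 reads c1=1 → after 1×micro: 1; S1 reads c0=-1 → after 2×micro: 1 ⇒ (c0=1, c1=1)
[Jacobi] macro 3: S0 reads c1=1 → after 1×micro: 1; S1 reads c0=1 → after 2×micro: -1 ⇒ (c0=1, c1=-1)
[Jacobi] macro 4: S0 reads c1=-1 → after 1×micro: 1; S1 reads c0=1 → after 2×micro: -1 ⇒ (c0=1, c1=-1)
[Gauss-Seidel] macro 1: S0 reads c1=2 → after 1×micro: -1; S1 reads c0=-1 → after 2×micro: 1 ⇒ (c0=-1, c1=1)
[Gauss-Seidel] macro 2: S0 reads c1=1 → after 1×micro: 1; S1 reads c0=1 → after 2×micro: -1 ⇒ (c0=1, c1=-1)
[Gauss-Seidel] macro 3: S0 reads c1=-1 → after 1×micro: 1; S1 reads c0=1 → after 2×micro: -1 ⇒ (c0=1, c1=-1)
[Gauss-Seidel] macro 4: S0 reads c1=-1 → after 1×micro: 1; S1 reads c0=1 → after 2×micro: -1 ⇒ (c0=1, c1=-1)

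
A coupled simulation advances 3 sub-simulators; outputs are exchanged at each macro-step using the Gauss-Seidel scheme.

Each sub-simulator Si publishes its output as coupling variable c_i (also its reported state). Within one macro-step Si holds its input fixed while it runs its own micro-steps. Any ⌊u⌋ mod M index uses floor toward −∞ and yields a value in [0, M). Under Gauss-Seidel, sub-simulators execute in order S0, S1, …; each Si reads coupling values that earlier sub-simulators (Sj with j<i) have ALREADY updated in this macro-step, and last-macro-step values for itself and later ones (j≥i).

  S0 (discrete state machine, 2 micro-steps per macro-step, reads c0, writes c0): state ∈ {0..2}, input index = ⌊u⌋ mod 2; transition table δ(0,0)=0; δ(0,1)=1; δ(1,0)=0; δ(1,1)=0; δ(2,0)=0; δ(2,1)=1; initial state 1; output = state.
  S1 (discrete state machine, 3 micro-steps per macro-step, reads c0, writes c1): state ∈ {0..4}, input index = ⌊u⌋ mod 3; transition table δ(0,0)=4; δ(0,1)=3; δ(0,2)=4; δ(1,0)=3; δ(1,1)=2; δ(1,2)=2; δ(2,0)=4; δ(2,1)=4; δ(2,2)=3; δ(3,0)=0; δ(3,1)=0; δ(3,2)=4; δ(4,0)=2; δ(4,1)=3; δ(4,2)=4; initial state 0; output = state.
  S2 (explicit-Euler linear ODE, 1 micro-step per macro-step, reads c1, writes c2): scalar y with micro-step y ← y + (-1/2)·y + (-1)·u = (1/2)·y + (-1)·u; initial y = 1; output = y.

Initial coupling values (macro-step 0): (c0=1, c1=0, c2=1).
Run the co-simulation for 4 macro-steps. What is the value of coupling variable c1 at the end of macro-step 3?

c1 at macro-step 3 = 3

macro 1: S0 reads c0=1 → after 2×micro: 1; S1 reads c0=1 → after 3×micro: 3; S2 reads c1=3 → after 1×micro: -5/2 ⇒ (c0=1, c1=3, c2=-5/2)
macro 2: S0 reads c0=1 → after 2×micro: 1; S1 reads c0=1 → after 3×micro: 0; S2 reads c1=0 → after 1×micro: -5/4 ⇒ (c0=1, c1=0, c2=-5/4)
macro 3: S0 reads c0=1 → after 2×micro: 1; S1 reads c0=1 → after 3×micro: 3; S2 reads c1=3 → after 1×micro: -29/8 ⇒ (c0=1, c1=3, c2=-29/8)
macro 4: S0 reads c0=1 → after 2×micro: 1; S1 reads c0=1 → after 3×micro: 0; S2 reads c1=0 → after 1×micro: -29/16 ⇒ (c0=1, c1=0, c2=-29/16)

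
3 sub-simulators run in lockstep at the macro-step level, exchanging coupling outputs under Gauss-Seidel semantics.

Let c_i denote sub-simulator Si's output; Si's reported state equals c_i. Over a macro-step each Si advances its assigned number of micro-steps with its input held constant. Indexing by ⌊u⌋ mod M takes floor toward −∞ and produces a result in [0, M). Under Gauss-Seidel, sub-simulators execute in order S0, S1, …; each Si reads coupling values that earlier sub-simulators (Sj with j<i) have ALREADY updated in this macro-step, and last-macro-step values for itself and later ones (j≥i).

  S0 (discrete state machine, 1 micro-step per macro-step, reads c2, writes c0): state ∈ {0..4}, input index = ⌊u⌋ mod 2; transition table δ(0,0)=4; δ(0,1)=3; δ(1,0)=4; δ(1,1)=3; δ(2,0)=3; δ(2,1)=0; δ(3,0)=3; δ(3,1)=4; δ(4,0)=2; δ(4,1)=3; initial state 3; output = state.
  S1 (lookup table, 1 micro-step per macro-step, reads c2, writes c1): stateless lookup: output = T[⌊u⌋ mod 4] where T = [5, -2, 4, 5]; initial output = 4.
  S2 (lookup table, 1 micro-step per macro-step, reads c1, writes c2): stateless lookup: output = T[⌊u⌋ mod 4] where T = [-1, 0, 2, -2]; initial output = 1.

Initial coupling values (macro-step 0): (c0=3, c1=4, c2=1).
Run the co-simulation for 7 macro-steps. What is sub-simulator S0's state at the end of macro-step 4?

macro 1: S0 reads c2=1 → after 1×micro: 4; S1 reads c2=1 → after 1×micro: -2; S2 reads c1=-2 → after 1×micro: 2 ⇒ (c0=4, c1=-2, c2=2)
macro 2: S0 reads c2=2 → after 1×micro: 2; S1 reads c2=2 → after 1×micro: 4; S2 reads c1=4 → after 1×micro: -1 ⇒ (c0=2, c1=4, c2=-1)
macro 3: S0 reads c2=-1 → after 1×micro: 0; S1 reads c2=-1 → after 1×micro: 5; S2 reads c1=5 → after 1×micro: 0 ⇒ (c0=0, c1=5, c2=0)
macro 4: S0 reads c2=0 → after 1×micro: 4; S1 reads c2=0 → after 1×micro: 5; S2 reads c1=5 → after 1×micro: 0 ⇒ (c0=4, c1=5, c2=0)
macro 5: S0 reads c2=0 → after 1×micro: 2; S1 reads c2=0 → after 1×micro: 5; S2 reads c1=5 → after 1×micro: 0 ⇒ (c0=2, c1=5, c2=0)
macro 6: S0 reads c2=0 → after 1×micro: 3; S1 reads c2=0 → after 1×micro: 5; S2 reads c1=5 → after 1×micro: 0 ⇒ (c0=3, c1=5, c2=0)
macro 7: S0 reads c2=0 → after 1×micro: 3; S1 reads c2=0 → after 1×micro: 5; S2 reads c1=5 → after 1×micro: 0 ⇒ (c0=3, c1=5, c2=0)

S0 state at macro-step 4 = 4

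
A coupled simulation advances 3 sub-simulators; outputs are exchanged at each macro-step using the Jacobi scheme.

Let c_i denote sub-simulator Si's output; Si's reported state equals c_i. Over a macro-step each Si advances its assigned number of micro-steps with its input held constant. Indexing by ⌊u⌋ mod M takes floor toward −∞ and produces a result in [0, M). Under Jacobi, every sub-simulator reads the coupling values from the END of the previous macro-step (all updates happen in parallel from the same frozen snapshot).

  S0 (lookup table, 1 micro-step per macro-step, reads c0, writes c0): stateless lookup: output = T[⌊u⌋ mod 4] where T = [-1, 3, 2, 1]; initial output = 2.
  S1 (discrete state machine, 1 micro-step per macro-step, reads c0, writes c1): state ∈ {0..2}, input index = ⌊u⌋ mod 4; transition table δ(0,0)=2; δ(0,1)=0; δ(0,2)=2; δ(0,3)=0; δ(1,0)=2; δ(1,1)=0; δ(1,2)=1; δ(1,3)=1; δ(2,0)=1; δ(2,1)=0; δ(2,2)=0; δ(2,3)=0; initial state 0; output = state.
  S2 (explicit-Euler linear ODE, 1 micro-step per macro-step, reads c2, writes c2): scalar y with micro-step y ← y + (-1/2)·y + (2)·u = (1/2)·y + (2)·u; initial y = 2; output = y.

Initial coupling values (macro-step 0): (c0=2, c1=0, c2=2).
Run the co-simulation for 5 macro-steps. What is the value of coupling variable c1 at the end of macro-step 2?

c1 at macro-step 2 = 0

macro 1: S0 reads c0=2 → after 1×micro: 2; S1 reads c0=2 → after 1×micro: 2; S2 reads c2=2 → after 1×micro: 5 ⇒ (c0=2, c1=2, c2=5)
macro 2: S0 reads c0=2 → after 1×micro: 2; S1 reads c0=2 → after 1×micro: 0; S2 reads c2=5 → after 1×micro: 25/2 ⇒ (c0=2, c1=0, c2=25/2)
macro 3: S0 reads c0=2 → after 1×micro: 2; S1 reads c0=2 → after 1×micro: 2; S2 reads c2=25/2 → after 1×micro: 125/4 ⇒ (c0=2, c1=2, c2=125/4)
macro 4: S0 reads c0=2 → after 1×micro: 2; S1 reads c0=2 → after 1×micro: 0; S2 reads c2=125/4 → after 1×micro: 625/8 ⇒ (c0=2, c1=0, c2=625/8)
macro 5: S0 reads c0=2 → after 1×micro: 2; S1 reads c0=2 → after 1×micro: 2; S2 reads c2=625/8 → after 1×micro: 3125/16 ⇒ (c0=2, c1=2, c2=3125/16)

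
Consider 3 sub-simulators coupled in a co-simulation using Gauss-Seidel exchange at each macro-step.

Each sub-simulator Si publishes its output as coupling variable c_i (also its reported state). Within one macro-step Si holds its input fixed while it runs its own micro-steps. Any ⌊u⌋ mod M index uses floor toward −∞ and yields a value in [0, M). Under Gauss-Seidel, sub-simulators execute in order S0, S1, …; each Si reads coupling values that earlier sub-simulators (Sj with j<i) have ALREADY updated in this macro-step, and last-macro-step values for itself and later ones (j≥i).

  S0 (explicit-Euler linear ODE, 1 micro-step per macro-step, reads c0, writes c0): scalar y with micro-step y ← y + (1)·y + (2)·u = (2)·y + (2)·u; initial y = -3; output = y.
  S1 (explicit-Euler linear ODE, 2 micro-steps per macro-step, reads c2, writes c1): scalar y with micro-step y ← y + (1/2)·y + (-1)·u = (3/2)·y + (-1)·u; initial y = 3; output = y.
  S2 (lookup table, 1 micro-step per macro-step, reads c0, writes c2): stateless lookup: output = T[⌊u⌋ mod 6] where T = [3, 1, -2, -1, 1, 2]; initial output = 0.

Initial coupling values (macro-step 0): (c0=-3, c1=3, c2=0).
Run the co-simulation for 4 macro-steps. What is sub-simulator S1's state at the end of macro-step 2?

macro 1: S0 reads c0=-3 → after 1×micro: -12; S1 reads c2=0 → after 2×micro: 27/4; S2 reads c0=-12 → after 1×micro: 3 ⇒ (c0=-12, c1=27/4, c2=3)
macro 2: S0 reads c0=-12 → after 1×micro: -48; S1 reads c2=3 → after 2×micro: 123/16; S2 reads c0=-48 → after 1×micro: 3 ⇒ (c0=-48, c1=123/16, c2=3)
macro 3: S0 reads c0=-48 → after 1×micro: -192; S1 reads c2=3 → after 2×micro: 627/64; S2 reads c0=-192 → after 1×micro: 3 ⇒ (c0=-192, c1=627/64, c2=3)
macro 4: S0 reads c0=-192 → after 1×micro: -768; S1 reads c2=3 → after 2×micro: 3723/256; S2 reads c0=-768 → after 1×micro: 3 ⇒ (c0=-768, c1=3723/256, c2=3)

S1 state at macro-step 2 = 123/16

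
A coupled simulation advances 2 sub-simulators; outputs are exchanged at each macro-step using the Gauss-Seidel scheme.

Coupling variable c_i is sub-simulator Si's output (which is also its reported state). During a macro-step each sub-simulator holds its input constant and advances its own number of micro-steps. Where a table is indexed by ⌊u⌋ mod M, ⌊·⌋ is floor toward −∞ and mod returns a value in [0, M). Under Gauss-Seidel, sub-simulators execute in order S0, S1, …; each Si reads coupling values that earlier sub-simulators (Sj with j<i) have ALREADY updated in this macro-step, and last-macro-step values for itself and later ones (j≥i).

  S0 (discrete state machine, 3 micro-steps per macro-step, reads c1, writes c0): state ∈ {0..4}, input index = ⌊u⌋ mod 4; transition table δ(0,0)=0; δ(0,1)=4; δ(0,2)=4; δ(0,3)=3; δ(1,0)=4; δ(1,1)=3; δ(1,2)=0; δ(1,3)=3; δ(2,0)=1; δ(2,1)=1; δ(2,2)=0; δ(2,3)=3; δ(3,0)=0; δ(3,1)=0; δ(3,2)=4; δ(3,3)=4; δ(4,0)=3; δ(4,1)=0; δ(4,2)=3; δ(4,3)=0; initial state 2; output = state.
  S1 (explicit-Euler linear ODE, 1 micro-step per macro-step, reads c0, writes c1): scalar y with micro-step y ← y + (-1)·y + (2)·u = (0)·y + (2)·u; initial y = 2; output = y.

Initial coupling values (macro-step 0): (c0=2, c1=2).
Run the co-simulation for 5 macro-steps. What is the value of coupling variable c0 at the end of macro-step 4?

macro 1: S0 reads c1=2 → after 3×micro: 3; S1 reads c0=3 → after 1×micro: 6 ⇒ (c0=3, c1=6)
macro 2: S0 reads c1=6 → after 3×micro: 4; S1 reads c0=4 → after 1×micro: 8 ⇒ (c0=4, c1=8)
macro 3: S0 reads c1=8 → after 3×micro: 0; S1 reads c0=0 → after 1×micro: 0 ⇒ (c0=0, c1=0)
macro 4: S0 reads c1=0 → after 3×micro: 0; S1 reads c0=0 → after 1×micro: 0 ⇒ (c0=0, c1=0)
macro 5: S0 reads c1=0 → after 3×micro: 0; S1 reads c0=0 → after 1×micro: 0 ⇒ (c0=0, c1=0)

c0 at macro-step 4 = 0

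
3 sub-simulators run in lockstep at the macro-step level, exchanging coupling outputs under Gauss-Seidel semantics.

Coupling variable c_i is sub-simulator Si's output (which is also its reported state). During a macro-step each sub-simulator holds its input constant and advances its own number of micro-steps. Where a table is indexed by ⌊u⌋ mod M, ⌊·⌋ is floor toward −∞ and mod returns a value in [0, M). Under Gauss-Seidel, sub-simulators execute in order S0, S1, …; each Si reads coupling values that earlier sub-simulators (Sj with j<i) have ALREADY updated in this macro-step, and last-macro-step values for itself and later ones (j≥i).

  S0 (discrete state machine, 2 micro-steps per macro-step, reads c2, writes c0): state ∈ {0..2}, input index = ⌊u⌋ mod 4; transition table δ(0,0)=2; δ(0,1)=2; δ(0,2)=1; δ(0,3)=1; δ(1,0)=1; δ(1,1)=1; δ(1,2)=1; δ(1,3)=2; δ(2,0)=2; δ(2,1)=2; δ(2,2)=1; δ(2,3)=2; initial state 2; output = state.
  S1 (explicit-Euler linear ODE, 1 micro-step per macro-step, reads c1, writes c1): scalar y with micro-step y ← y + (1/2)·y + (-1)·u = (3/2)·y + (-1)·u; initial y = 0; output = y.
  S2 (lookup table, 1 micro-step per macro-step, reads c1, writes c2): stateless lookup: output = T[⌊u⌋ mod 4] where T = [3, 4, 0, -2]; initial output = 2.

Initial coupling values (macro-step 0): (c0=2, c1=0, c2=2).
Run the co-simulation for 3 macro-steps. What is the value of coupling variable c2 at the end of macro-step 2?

macro 1: S0 reads c2=2 → after 2×micro: 1; S1 reads c1=0 → after 1×micro: 0; S2 reads c1=0 → after 1×micro: 3 ⇒ (c0=1, c1=0, c2=3)
macro 2: S0 reads c2=3 → after 2×micro: 2; S1 reads c1=0 → after 1×micro: 0; S2 reads c1=0 → after 1×micro: 3 ⇒ (c0=2, c1=0, c2=3)
macro 3: S0 reads c2=3 → after 2×micro: 2; S1 reads c1=0 → after 1×micro: 0; S2 reads c1=0 → after 1×micro: 3 ⇒ (c0=2, c1=0, c2=3)

c2 at macro-step 2 = 3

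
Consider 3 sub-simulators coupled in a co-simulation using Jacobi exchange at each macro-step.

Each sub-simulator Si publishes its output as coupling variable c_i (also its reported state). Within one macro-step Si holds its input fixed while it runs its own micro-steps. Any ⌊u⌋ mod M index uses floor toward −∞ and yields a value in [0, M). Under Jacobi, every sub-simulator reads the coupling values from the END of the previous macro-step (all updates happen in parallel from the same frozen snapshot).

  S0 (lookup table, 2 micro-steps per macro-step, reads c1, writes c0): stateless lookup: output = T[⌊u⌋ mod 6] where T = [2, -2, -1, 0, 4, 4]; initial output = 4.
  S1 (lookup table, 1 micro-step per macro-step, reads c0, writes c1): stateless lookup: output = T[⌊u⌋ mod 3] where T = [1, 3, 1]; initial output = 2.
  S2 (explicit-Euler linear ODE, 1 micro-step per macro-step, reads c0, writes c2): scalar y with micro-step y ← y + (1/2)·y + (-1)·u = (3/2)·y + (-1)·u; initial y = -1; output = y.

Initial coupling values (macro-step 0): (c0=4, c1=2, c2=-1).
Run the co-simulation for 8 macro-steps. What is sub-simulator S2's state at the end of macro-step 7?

macro 1: S0 reads c1=2 → after 2×micro: -1; S1 reads c0=4 → after 1×micro: 3; S2 reads c0=4 → after 1×micro: -11/2 ⇒ (c0=-1, c1=3, c2=-11/2)
macro 2: S0 reads c1=3 → after 2×micro: 0; S1 reads c0=-1 → after 1×micro: 1; S2 reads c0=-1 → after 1×micro: -29/4 ⇒ (c0=0, c1=1, c2=-29/4)
macro 3: S0 reads c1=1 → after 2×micro: -2; S1 reads c0=0 → after 1×micro: 1; S2 reads c0=0 → after 1×micro: -87/8 ⇒ (c0=-2, c1=1, c2=-87/8)
macro 4: S0 reads c1=1 → after 2×micro: -2; S1 reads c0=-2 → after 1×micro: 3; S2 reads c0=-2 → after 1×micro: -229/16 ⇒ (c0=-2, c1=3, c2=-229/16)
macro 5: S0 reads c1=3 → after 2×micro: 0; S1 reads c0=-2 → after 1×micro: 3; S2 reads c0=-2 → after 1×micro: -623/32 ⇒ (c0=0, c1=3, c2=-623/32)
macro 6: S0 reads c1=3 → after 2×micro: 0; S1 reads c0=0 → after 1×micro: 1; S2 reads c0=0 → after 1×micro: -1869/64 ⇒ (c0=0, c1=1, c2=-1869/64)
macro 7: S0 reads c1=1 → after 2×micro: -2; S1 reads c0=0 → after 1×micro: 1; S2 reads c0=0 → after 1×micro: -5607/128 ⇒ (c0=-2, c1=1, c2=-5607/128)
macro 8: S0 reads c1=1 → after 2×micro: -2; S1 reads c0=-2 → after 1×micro: 3; S2 reads c0=-2 → after 1×micro: -16309/256 ⇒ (c0=-2, c1=3, c2=-16309/256)

S2 state at macro-step 7 = -5607/128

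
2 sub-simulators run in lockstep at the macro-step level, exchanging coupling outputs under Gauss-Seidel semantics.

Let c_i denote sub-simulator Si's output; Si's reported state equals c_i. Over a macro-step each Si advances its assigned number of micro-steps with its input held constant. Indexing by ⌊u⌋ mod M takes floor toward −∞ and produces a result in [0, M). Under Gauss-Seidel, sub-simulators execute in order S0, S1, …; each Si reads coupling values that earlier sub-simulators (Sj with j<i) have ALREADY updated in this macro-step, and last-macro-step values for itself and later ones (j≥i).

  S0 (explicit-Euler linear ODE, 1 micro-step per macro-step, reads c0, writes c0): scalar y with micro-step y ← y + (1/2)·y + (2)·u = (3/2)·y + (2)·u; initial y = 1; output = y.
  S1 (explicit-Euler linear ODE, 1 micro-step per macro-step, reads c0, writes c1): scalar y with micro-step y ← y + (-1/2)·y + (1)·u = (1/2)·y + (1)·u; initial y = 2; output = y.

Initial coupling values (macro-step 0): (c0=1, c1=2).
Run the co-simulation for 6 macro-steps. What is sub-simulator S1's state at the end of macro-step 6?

S1 state at macro-step 6 = 68629/32

macro 1: S0 reads c0=1 → after 1×micro: 7/2; S1 reads c0=7/2 → after 1×micro: 9/2 ⇒ (c0=7/2, c1=9/2)
macro 2: S0 reads c0=7/2 → after 1×micro: 49/4; S1 reads c0=49/4 → after 1×micro: 29/2 ⇒ (c0=49/4, c1=29/2)
macro 3: S0 reads c0=49/4 → after 1×micro: 343/8; S1 reads c0=343/8 → after 1×micro: 401/8 ⇒ (c0=343/8, c1=401/8)
macro 4: S0 reads c0=343/8 → after 1×micro: 2401/16; S1 reads c0=2401/16 → after 1×micro: 1401/8 ⇒ (c0=2401/16, c1=1401/8)
macro 5: S0 reads c0=2401/16 → after 1×micro: 16807/32; S1 reads c0=16807/32 → after 1×micro: 19609/32 ⇒ (c0=16807/32, c1=19609/32)
macro 6: S0 reads c0=16807/32 → after 1×micro: 117649/64; S1 reads c0=117649/64 → after 1×micro: 68629/32 ⇒ (c0=117649/64, c1=68629/32)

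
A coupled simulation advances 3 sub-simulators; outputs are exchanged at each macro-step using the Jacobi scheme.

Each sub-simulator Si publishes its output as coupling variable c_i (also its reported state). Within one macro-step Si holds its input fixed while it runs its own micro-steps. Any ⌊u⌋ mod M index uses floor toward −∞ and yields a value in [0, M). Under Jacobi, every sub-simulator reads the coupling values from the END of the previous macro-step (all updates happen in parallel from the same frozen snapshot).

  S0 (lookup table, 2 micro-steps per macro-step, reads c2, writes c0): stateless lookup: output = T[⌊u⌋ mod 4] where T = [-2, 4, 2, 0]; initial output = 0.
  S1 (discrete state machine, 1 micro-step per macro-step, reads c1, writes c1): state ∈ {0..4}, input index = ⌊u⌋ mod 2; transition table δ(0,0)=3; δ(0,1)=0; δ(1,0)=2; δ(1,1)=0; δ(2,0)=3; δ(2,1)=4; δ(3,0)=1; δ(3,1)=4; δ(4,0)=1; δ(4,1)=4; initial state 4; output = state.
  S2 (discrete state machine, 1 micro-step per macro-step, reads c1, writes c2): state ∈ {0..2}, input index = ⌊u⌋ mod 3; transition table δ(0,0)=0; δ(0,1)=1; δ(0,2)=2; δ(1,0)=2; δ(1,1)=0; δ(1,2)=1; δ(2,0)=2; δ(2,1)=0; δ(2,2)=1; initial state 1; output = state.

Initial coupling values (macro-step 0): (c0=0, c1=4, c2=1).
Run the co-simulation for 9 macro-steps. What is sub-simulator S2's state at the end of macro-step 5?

macro 1: S0 reads c2=1 → after 2×micro: 4; S1 reads c1=4 → after 1×micro: 1; S2 reads c1=4 → after 1×micro: 0 ⇒ (c0=4, c1=1, c2=0)
macro 2: S0 reads c2=0 → after 2×micro: -2; S1 reads c1=1 → after 1×micro: 0; S2 reads c1=1 → after 1×micro: 1 ⇒ (c0=-2, c1=0, c2=1)
macro 3: S0 reads c2=1 → after 2×micro: 4; S1 reads c1=0 → after 1×micro: 3; S2 reads c1=0 → after 1×micro: 2 ⇒ (c0=4, c1=3, c2=2)
macro 4: S0 reads c2=2 → after 2×micro: 2; S1 reads c1=3 → after 1×micro: 4; S2 reads c1=3 → after 1×micro: 2 ⇒ (c0=2, c1=4, c2=2)
macro 5: S0 reads c2=2 → after 2×micro: 2; S1 reads c1=4 → after 1×micro: 1; S2 reads c1=4 → after 1×micro: 0 ⇒ (c0=2, c1=1, c2=0)
macro 6: S0 reads c2=0 → after 2×micro: -2; S1 reads c1=1 → after 1×micro: 0; S2 reads c1=1 → after 1×micro: 1 ⇒ (c0=-2, c1=0, c2=1)
macro 7: S0 reads c2=1 → after 2×micro: 4; S1 reads c1=0 → after 1×micro: 3; S2 reads c1=0 → after 1×micro: 2 ⇒ (c0=4, c1=3, c2=2)
macro 8: S0 reads c2=2 → after 2×micro: 2; S1 reads c1=3 → after 1×micro: 4; S2 reads c1=3 → after 1×micro: 2 ⇒ (c0=2, c1=4, c2=2)
macro 9: S0 reads c2=2 → after 2×micro: 2; S1 reads c1=4 → after 1×micro: 1; S2 reads c1=4 → after 1×micro: 0 ⇒ (c0=2, c1=1, c2=0)

S2 state at macro-step 5 = 0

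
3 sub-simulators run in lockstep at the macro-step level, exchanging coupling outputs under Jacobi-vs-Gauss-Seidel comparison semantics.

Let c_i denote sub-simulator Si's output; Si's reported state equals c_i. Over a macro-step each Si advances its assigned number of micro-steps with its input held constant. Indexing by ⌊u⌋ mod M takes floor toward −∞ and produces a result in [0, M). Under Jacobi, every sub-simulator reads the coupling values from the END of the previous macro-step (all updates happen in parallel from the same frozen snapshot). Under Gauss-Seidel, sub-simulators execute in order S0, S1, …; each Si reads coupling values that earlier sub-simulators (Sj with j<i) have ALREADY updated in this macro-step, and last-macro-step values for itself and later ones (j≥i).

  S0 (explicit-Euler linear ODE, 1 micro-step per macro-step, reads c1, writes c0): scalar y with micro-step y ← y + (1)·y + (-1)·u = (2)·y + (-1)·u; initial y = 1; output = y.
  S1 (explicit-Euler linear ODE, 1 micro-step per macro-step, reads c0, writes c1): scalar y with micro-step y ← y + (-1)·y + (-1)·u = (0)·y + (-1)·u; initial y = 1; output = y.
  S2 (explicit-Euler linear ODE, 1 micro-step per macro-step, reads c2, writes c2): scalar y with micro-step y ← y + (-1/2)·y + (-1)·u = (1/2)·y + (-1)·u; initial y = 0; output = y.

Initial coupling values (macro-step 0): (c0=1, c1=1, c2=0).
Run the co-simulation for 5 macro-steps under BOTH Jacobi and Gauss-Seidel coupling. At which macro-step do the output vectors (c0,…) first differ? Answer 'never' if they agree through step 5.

[Jacobi] macro 1: S0 reads c1=1 → after 1×micro: 1; S1 reads c0=1 → after 1×micro: -1; S2 reads c2=0 → after 1×micro: 0 ⇒ (c0=1, c1=-1, c2=0)
[Jacobi] macro 2: S0 reads c1=-1 → after 1×micro: 3; S1 reads c0=1 → after 1×micro: -1; S2 reads c2=0 → after 1×micro: 0 ⇒ (c0=3, c1=-1, c2=0)
[Jacobi] macro 3: S0 reads c1=-1 → after 1×micro: 7; S1 reads c0=3 → after 1×micro: -3; S2 reads c2=0 → after 1×micro: 0 ⇒ (c0=7, c1=-3, c2=0)
[Jacobi] macro 4: S0 reads c1=-3 → after 1×micro: 17; S1 reads c0=7 → after 1×micro: -7; S2 reads c2=0 → after 1×micro: 0 ⇒ (c0=17, c1=-7, c2=0)
[Jacobi] macro 5: S0 reads c1=-7 → after 1×micro: 41; S1 reads c0=17 → after 1×micro: -17; S2 reads c2=0 → after 1×micro: 0 ⇒ (c0=41, c1=-17, c2=0)
[Gauss-Seidel] macro 1: S0 reads c1=1 → after 1×micro: 1; S1 reads c0=1 → after 1×micro: -1; S2 reads c2=0 → after 1×micro: 0 ⇒ (c0=1, c1=-1, c2=0)
[Gauss-Seidel] macro 2: S0 reads c1=-1 → after 1×micro: 3; S1 reads c0=3 → after 1×micro: -3; S2 reads c2=0 → after 1×micro: 0 ⇒ (c0=3, c1=-3, c2=0)
[Gauss-Seidel] macro 3: S0 reads c1=-3 → after 1×micro: 9; S1 reads c0=9 → after 1×micro: -9; S2 reads c2=0 → after 1×micro: 0 ⇒ (c0=9, c1=-9, c2=0)
[Gauss-Seidel] macro 4: S0 reads c1=-9 → after 1×micro: 27; S1 reads c0=27 → after 1×micro: -27; S2 reads c2=0 → after 1×micro: 0 ⇒ (c0=27, c1=-27, c2=0)
[Gauss-Seidel] macro 5: S0 reads c1=-27 → after 1×micro: 81; S1 reads c0=81 → after 1×micro: -81; S2 reads c2=0 → after 1×micro: 0 ⇒ (c0=81, c1=-81, c2=0)

first divergence at macro-step: 2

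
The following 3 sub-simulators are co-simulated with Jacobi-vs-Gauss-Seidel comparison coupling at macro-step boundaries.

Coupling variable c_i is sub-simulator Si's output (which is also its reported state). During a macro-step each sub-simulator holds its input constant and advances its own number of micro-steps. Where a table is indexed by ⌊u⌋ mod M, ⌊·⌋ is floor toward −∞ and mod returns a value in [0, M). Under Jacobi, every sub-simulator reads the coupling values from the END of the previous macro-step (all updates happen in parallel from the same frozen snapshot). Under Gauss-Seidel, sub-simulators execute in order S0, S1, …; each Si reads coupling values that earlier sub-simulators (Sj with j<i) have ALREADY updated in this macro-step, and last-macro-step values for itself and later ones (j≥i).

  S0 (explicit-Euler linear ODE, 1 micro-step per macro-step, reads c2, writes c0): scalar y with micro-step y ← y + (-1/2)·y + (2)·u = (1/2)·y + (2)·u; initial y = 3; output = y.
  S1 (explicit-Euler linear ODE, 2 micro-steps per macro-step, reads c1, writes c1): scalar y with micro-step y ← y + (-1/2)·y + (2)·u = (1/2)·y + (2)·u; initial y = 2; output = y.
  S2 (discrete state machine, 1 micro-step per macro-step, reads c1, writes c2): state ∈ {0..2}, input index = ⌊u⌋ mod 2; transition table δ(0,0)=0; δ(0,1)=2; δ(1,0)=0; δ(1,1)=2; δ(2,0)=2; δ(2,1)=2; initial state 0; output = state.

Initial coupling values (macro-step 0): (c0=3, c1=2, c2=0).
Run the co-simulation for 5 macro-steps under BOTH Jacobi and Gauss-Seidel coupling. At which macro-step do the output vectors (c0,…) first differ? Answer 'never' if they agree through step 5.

[Jacobi] macro 1: S0 reads c2=0 → after 1×micro: 3/2; S1 reads c1=2 → after 2×micro: 13/2; S2 reads c1=2 → after 1×micro: 0 ⇒ (c0=3/2, c1=13/2, c2=0)
[Jacobi] macro 2: S0 reads c2=0 → after 1×micro: 3/4; S1 reads c1=13/2 → after 2×micro: 169/8; S2 reads c1=13/2 → after 1×micro: 0 ⇒ (c0=3/4, c1=169/8, c2=0)
[Jacobi] macro 3: S0 reads c2=0 → after 1×micro: 3/8; S1 reads c1=169/8 → after 2×micro: 2197/32; S2 reads c1=169/8 → after 1×micro: 2 ⇒ (c0=3/8, c1=2197/32, c2=2)
[Jacobi] macro 4: S0 reads c2=2 → after 1×micro: 67/16; S1 reads c1=2197/32 → after 2×micro: 28561/128; S2 reads c1=2197/32 → after 1×micro: 2 ⇒ (c0=67/16, c1=28561/128, c2=2)
[Jacobi] macro 5: S0 reads c2=2 → after 1×micro: 195/32; S1 reads c1=28561/128 → after 2×micro: 371293/512; S2 reads c1=28561/128 → after 1×micro: 2 ⇒ (c0=195/32, c1=371293/512, c2=2)
[Gauss-Seidel] macro 1: S0 reads c2=0 → after 1×micro: 3/2; S1 reads c1=2 → after 2×micro: 13/2; S2 reads c1=13/2 → after 1×micro: 0 ⇒ (c0=3/2, c1=13/2, c2=0)
[Gauss-Seidel] macro 2: S0 reads c2=0 → after 1×micro: 3/4; S1 reads c1=13/2 → after 2×micro: 169/8; S2 reads c1=169/8 → after 1×micro: 2 ⇒ (c0=3/4, c1=169/8, c2=2)
[Gauss-Seidel] macro 3: S0 reads c2=2 → after 1×micro: 35/8; S1 reads c1=169/8 → after 2×micro: 2197/32; S2 reads c1=2197/32 → after 1×micro: 2 ⇒ (c0=35/8, c1=2197/32, c2=2)
[Gauss-Seidel] macro 4: S0 reads c2=2 → after 1×micro: 99/16; S1 reads c1=2197/32 → after 2×micro: 28561/128; S2 reads c1=28561/128 → after 1×micro: 2 ⇒ (c0=99/16, c1=28561/128, c2=2)
[Gauss-Seidel] macro 5: S0 reads c2=2 → after 1×micro: 227/32; S1 reads c1=28561/128 → after 2×micro: 371293/512; S2 reads c1=371293/512 → after 1×micro: 2 ⇒ (c0=227/32, c1=371293/512, c2=2)

first divergence at macro-step: 2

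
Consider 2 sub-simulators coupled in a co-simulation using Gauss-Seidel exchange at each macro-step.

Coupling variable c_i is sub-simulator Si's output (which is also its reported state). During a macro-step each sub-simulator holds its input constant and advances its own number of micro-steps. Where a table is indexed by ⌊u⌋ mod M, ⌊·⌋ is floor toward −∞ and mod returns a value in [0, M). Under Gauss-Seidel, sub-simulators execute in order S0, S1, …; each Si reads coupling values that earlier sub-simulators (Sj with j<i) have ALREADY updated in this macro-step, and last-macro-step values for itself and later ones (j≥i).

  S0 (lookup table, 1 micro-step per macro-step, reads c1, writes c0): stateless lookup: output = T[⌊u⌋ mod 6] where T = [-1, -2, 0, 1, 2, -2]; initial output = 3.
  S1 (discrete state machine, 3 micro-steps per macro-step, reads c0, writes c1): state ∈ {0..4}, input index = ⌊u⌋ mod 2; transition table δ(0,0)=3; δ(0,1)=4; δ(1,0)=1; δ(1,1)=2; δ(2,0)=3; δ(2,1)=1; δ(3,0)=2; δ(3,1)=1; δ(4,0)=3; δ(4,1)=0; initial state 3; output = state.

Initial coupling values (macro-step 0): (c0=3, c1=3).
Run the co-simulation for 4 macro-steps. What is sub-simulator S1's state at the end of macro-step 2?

S1 state at macro-step 2 = 1

macro 1: S0 reads c1=3 → after 1×micro: 1; S1 reads c0=1 → after 3×micro: 1 ⇒ (c0=1, c1=1)
macro 2: S0 reads c1=1 → after 1×micro: -2; S1 reads c0=-2 → after 3×micro: 1 ⇒ (c0=-2, c1=1)
macro 3: S0 reads c1=1 → after 1×micro: -2; S1 reads c0=-2 → after 3×micro: 1 ⇒ (c0=-2, c1=1)
macro 4: S0 reads c1=1 → after 1×micro: -2; S1 reads c0=-2 → after 3×micro: 1 ⇒ (c0=-2, c1=1)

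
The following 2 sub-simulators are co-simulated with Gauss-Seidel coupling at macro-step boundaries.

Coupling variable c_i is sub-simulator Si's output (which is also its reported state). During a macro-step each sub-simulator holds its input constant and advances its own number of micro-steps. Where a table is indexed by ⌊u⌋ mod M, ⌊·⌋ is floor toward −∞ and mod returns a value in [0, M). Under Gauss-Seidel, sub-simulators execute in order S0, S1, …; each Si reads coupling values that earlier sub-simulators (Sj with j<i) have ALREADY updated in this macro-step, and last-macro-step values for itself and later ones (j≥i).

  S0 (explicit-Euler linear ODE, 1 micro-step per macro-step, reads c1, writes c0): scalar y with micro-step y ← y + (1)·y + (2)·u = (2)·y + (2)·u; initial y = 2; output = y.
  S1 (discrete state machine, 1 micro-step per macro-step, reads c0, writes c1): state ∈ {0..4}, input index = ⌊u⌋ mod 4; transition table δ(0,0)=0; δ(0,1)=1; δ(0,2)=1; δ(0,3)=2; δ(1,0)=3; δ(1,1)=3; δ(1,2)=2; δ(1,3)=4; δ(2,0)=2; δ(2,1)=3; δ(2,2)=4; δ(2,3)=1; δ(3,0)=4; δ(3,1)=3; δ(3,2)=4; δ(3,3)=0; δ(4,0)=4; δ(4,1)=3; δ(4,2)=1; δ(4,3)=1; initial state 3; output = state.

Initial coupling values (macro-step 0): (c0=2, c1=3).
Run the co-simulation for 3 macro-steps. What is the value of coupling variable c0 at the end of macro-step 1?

c0 at macro-step 1 = 10

macro 1: S0 reads c1=3 → after 1×micro: 10; S1 reads c0=10 → after 1×micro: 4 ⇒ (c0=10, c1=4)
macro 2: S0 reads c1=4 → after 1×micro: 28; S1 reads c0=28 → after 1×micro: 4 ⇒ (c0=28, c1=4)
macro 3: S0 reads c1=4 → after 1×micro: 64; S1 reads c0=64 → after 1×micro: 4 ⇒ (c0=64, c1=4)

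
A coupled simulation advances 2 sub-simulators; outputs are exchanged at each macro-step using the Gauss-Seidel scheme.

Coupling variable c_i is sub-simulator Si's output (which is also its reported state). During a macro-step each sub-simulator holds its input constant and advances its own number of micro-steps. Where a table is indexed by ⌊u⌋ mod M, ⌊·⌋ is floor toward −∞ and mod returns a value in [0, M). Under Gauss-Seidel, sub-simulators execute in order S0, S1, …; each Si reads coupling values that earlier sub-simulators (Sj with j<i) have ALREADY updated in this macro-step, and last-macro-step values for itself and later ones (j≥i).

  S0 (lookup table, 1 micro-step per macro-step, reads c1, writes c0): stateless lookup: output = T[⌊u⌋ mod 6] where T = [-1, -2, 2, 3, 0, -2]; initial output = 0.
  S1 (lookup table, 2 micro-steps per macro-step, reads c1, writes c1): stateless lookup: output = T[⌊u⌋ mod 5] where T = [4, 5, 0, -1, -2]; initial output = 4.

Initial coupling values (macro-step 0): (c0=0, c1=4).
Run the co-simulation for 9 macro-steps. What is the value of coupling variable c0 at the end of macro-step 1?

c0 at macro-step 1 = 0

macro 1: S0 reads c1=4 → after 1×micro: 0; S1 reads c1=4 → after 2×micro: -2 ⇒ (c0=0, c1=-2)
macro 2: S0 reads c1=-2 → after 1×micro: 0; S1 reads c1=-2 → after 2×micro: -1 ⇒ (c0=0, c1=-1)
macro 3: S0 reads c1=-1 → after 1×micro: -2; S1 reads c1=-1 → after 2×micro: -2 ⇒ (c0=-2, c1=-2)
macro 4: S0 reads c1=-2 → after 1×micro: 0; S1 reads c1=-2 → after 2×micro: -1 ⇒ (c0=0, c1=-1)
macro 5: S0 reads c1=-1 → after 1×micro: -2; S1 reads c1=-1 → after 2×micro: -2 ⇒ (c0=-2, c1=-2)
macro 6: S0 reads c1=-2 → after 1×micro: 0; S1 reads c1=-2 → after 2×micro: -1 ⇒ (c0=0, c1=-1)
macro 7: S0 reads c1=-1 → after 1×micro: -2; S1 reads c1=-1 → after 2×micro: -2 ⇒ (c0=-2, c1=-2)
macro 8: S0 reads c1=-2 → after 1×micro: 0; S1 reads c1=-2 → after 2×micro: -1 ⇒ (c0=0, c1=-1)
macro 9: S0 reads c1=-1 → after 1×micro: -2; S1 reads c1=-1 → after 2×micro: -2 ⇒ (c0=-2, c1=-2)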